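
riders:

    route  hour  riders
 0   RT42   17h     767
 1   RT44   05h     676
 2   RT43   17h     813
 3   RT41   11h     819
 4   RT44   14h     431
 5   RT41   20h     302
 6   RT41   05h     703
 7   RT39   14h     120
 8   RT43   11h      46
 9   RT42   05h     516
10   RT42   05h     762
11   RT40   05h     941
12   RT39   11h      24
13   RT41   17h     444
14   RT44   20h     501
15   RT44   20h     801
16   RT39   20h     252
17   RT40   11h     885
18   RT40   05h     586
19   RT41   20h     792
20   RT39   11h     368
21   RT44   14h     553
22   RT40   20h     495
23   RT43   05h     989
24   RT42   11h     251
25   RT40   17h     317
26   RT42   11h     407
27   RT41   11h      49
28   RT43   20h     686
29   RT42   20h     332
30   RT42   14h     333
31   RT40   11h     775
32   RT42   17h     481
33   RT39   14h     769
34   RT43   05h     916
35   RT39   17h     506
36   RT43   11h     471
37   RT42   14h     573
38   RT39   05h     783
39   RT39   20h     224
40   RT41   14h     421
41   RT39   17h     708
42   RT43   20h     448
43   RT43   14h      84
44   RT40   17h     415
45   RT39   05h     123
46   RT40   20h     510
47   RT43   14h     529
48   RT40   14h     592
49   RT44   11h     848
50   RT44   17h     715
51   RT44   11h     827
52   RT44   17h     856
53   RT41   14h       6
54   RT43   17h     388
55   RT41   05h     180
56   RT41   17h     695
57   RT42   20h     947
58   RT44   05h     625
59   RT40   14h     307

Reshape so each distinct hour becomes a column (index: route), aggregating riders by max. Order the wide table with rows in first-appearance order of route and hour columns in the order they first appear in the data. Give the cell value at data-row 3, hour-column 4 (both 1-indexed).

529

With rows in first-appearance order of route, row 3 is route=RT43. hour columns in first-appearance order: 17h, 05h, 11h, 14h, 20h; column 4 is 14h.
Long rows with route=RT43, hour=14h: max(84, 529) = 529.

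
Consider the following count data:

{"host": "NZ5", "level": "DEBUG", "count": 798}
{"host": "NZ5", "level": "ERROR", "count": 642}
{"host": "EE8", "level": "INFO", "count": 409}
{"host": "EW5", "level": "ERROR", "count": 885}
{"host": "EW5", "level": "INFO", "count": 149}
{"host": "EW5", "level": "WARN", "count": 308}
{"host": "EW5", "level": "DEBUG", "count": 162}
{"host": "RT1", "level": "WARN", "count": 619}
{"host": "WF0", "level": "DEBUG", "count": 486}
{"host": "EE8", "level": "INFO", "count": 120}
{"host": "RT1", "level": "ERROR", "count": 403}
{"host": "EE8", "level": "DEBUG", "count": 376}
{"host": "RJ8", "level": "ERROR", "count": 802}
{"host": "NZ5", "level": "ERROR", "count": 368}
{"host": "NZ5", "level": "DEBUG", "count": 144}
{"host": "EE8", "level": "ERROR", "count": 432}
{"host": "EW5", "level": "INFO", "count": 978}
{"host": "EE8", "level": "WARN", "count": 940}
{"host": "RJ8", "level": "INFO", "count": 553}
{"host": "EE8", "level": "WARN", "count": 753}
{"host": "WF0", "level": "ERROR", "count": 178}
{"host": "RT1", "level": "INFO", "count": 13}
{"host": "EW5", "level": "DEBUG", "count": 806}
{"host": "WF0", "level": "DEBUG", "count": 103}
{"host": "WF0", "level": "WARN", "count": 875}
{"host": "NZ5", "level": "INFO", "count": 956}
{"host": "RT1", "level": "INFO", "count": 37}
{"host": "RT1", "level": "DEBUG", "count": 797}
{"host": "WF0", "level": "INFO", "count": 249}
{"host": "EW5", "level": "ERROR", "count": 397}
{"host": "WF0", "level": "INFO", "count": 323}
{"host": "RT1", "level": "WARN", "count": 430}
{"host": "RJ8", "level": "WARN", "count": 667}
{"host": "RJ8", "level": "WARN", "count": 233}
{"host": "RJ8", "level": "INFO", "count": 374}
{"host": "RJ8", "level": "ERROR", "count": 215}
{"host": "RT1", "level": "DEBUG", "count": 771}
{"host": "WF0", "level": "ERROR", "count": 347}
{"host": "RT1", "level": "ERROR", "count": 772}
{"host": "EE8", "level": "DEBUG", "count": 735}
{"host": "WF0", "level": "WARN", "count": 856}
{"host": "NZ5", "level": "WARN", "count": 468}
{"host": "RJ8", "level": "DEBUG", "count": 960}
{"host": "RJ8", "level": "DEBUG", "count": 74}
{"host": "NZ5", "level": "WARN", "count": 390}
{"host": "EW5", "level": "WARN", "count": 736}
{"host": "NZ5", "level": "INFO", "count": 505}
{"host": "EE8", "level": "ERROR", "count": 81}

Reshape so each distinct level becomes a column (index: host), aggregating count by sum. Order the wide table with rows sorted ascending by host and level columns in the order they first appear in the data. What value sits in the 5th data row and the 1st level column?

With rows sorted ascending by host, row 5 is host=RT1. level columns in first-appearance order: DEBUG, ERROR, INFO, WARN; column 1 is DEBUG.
Long rows with host=RT1, level=DEBUG: 797 + 771 = 1568.

1568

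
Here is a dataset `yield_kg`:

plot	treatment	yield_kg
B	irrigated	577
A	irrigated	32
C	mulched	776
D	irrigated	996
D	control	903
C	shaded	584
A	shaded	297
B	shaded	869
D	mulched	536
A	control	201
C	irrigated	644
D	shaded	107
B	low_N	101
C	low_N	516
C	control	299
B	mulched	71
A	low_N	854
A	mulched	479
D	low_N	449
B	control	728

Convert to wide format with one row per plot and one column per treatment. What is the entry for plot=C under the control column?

Wide layout: rows indexed by plot, columns are the 5 distinct treatment values (irrigated, mulched, control, shaded, low_N).
Cell (plot=C, treatment=control) draws from the long row where plot=C and treatment=control, which has yield_kg=299.

299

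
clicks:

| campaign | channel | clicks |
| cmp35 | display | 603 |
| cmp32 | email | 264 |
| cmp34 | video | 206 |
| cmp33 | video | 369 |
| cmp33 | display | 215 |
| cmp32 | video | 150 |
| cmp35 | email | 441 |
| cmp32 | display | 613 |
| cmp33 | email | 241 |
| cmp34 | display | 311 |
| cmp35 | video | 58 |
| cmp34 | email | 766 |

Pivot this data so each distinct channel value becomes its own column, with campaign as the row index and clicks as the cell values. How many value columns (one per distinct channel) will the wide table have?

3 distinct channel values: email, video, display.

3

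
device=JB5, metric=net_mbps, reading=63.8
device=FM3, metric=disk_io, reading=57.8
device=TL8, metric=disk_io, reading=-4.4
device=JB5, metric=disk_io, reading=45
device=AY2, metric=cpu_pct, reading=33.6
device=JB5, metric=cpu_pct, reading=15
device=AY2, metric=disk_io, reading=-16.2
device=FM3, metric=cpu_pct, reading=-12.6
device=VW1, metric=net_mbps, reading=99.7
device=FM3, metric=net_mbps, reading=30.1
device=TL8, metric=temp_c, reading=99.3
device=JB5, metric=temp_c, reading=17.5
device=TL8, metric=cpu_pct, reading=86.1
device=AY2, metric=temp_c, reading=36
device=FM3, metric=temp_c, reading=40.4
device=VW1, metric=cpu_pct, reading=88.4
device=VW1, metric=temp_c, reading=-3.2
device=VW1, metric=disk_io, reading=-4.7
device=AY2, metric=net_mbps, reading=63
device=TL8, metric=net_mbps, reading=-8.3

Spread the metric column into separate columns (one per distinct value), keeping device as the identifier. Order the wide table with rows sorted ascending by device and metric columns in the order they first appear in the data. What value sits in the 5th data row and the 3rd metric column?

With rows sorted ascending by device, row 5 is device=VW1. metric columns in first-appearance order: net_mbps, disk_io, cpu_pct, temp_c; column 3 is cpu_pct.
Long rows with device=VW1, metric=cpu_pct: reading = 88.4.

88.4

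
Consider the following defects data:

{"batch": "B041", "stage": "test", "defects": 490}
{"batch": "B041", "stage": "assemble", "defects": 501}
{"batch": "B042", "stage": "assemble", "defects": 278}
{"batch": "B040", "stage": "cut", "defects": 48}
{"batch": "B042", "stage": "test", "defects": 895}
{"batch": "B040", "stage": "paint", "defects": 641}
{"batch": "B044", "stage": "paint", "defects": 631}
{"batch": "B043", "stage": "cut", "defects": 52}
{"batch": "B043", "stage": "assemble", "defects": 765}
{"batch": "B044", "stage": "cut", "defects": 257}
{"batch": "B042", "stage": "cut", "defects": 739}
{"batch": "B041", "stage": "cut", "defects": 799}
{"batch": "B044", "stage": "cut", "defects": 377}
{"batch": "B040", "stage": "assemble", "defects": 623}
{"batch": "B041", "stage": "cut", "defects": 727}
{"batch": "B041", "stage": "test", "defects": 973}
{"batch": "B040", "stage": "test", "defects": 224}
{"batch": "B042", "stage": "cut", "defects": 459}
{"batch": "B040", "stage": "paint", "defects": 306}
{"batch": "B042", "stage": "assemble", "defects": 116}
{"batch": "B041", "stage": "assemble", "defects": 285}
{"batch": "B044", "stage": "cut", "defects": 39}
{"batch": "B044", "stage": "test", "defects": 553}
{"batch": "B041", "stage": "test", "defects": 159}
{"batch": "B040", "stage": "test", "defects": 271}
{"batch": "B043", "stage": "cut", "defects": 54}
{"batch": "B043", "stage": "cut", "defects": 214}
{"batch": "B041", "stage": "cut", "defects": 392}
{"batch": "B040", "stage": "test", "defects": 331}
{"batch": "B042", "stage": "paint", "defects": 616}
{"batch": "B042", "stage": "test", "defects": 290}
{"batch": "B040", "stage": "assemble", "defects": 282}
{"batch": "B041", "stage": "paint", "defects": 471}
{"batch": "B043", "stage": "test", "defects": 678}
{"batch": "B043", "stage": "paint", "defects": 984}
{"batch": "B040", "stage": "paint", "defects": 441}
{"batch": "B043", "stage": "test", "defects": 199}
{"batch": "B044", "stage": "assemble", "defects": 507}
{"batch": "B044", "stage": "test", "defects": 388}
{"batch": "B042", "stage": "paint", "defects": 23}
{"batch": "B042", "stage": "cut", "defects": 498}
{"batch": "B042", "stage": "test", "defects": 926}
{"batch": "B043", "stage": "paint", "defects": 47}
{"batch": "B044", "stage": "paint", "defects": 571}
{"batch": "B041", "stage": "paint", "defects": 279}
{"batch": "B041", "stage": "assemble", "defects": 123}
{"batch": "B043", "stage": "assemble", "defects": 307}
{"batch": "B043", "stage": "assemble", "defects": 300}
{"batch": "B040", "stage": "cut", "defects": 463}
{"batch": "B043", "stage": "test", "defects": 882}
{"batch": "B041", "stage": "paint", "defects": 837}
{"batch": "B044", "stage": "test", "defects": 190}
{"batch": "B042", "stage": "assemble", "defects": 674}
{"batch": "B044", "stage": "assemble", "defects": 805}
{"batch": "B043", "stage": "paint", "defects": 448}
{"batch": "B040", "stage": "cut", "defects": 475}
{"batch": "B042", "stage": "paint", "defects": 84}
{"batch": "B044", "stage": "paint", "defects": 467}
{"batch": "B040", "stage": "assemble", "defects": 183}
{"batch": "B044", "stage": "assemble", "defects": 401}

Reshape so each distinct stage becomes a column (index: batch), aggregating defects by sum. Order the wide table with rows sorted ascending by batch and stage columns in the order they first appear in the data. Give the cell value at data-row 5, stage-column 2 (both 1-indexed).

1713

With rows sorted ascending by batch, row 5 is batch=B044. stage columns in first-appearance order: test, assemble, cut, paint; column 2 is assemble.
Long rows with batch=B044, stage=assemble: 507 + 805 + 401 = 1713.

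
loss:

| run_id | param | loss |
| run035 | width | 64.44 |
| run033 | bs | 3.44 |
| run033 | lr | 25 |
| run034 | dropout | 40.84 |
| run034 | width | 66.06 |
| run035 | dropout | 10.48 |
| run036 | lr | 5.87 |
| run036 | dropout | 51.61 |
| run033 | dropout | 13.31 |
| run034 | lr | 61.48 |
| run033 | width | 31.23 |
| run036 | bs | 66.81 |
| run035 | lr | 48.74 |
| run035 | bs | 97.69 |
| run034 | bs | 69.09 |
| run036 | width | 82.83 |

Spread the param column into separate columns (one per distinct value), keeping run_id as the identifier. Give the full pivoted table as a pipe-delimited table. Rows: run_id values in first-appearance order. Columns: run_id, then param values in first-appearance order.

| run_id | width | bs | lr | dropout |
| run035 | 64.44 | 97.69 | 48.74 | 10.48 |
| run033 | 31.23 | 3.44 | 25 | 13.31 |
| run034 | 66.06 | 69.09 | 61.48 | 40.84 |
| run036 | 82.83 | 66.81 | 5.87 | 51.61 |

Columns: run_id plus the 4 distinct param values (width, bs, lr, dropout).
For example, row run035 column width takes loss=64.44 from the long row (run035, width).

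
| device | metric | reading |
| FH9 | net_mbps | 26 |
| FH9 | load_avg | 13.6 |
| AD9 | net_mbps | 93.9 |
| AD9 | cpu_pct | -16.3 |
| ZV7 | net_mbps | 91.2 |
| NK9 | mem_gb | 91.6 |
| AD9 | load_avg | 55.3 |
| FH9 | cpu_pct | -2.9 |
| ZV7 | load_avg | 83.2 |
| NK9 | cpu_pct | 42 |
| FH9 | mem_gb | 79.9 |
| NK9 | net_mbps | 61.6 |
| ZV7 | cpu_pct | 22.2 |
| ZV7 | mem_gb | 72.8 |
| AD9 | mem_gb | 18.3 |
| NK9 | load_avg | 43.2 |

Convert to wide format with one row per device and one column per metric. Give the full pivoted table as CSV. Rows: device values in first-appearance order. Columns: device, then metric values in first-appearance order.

Columns: device plus the 4 distinct metric values (net_mbps, load_avg, cpu_pct, mem_gb).
For example, row FH9 column net_mbps takes reading=26 from the long row (FH9, net_mbps).

device,net_mbps,load_avg,cpu_pct,mem_gb
FH9,26,13.6,-2.9,79.9
AD9,93.9,55.3,-16.3,18.3
ZV7,91.2,83.2,22.2,72.8
NK9,61.6,43.2,42,91.6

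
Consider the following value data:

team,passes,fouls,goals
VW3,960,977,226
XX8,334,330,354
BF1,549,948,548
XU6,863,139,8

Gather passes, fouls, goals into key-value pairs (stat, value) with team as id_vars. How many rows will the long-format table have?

4 team values × 3 melted columns = 12 rows.

12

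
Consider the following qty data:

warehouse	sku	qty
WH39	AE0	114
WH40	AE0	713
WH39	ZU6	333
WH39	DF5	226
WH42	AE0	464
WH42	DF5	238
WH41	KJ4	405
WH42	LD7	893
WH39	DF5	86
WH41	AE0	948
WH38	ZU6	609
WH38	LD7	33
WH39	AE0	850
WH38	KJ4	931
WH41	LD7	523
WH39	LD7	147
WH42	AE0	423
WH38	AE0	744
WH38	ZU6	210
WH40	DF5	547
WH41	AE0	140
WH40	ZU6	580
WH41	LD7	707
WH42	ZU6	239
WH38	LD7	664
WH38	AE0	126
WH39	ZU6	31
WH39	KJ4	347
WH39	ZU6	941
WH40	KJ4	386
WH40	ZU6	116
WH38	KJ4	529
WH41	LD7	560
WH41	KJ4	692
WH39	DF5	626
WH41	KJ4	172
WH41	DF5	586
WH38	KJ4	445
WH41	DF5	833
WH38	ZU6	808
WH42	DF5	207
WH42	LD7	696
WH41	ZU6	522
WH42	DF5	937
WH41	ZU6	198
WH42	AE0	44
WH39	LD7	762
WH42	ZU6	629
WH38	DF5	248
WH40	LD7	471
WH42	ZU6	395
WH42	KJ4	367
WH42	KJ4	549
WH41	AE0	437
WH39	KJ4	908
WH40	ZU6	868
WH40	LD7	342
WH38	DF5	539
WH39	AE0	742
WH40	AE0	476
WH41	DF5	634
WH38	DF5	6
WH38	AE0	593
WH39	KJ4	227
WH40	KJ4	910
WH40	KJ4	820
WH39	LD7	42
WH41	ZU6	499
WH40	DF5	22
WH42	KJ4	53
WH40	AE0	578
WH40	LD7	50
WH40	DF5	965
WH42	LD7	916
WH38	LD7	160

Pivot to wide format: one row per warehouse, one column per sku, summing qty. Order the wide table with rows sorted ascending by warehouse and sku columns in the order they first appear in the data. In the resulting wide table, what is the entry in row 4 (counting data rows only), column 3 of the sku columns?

2053

With rows sorted ascending by warehouse, row 4 is warehouse=WH41. sku columns in first-appearance order: AE0, ZU6, DF5, KJ4, LD7; column 3 is DF5.
Long rows with warehouse=WH41, sku=DF5: 586 + 833 + 634 = 2053.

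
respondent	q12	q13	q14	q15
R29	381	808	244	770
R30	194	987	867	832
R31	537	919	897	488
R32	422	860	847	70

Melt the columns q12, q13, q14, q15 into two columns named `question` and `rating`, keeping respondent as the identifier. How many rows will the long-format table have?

4 respondent values × 4 melted columns = 16 rows.

16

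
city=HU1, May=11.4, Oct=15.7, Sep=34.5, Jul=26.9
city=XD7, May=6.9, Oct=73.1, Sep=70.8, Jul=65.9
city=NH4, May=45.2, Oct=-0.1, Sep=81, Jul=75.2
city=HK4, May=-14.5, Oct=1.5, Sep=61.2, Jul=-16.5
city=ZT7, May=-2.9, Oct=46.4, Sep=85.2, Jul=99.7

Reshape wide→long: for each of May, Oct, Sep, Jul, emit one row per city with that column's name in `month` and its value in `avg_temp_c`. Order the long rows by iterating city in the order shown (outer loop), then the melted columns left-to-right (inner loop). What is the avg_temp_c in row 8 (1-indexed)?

20 rows total (5 × 4). Row 8: index ⌊(8-1)/4⌋ = 1 into city → XD7; (8-1) mod 4 = 3 into the melted columns → Jul.
So row 8 is (XD7, Jul, 65.9); avg_temp_c = 65.9.

65.9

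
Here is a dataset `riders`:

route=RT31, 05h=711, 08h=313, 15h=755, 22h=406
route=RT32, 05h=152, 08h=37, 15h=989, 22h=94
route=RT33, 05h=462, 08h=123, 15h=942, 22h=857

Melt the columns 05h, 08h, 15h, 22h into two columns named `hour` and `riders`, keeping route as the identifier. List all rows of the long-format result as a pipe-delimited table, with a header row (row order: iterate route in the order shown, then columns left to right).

| route | hour | riders |
| RT31 | 05h | 711 |
| RT31 | 08h | 313 |
| RT31 | 15h | 755 |
| RT31 | 22h | 406 |
| RT32 | 05h | 152 |
| RT32 | 08h | 37 |
| RT32 | 15h | 989 |
| RT32 | 22h | 94 |
| RT33 | 05h | 462 |
| RT33 | 08h | 123 |
| RT33 | 15h | 942 |
| RT33 | 22h | 857 |

Each (route, column) pair becomes one row: 3 × 4 = 12 rows.
For example, (RT31, 05h) → riders=711.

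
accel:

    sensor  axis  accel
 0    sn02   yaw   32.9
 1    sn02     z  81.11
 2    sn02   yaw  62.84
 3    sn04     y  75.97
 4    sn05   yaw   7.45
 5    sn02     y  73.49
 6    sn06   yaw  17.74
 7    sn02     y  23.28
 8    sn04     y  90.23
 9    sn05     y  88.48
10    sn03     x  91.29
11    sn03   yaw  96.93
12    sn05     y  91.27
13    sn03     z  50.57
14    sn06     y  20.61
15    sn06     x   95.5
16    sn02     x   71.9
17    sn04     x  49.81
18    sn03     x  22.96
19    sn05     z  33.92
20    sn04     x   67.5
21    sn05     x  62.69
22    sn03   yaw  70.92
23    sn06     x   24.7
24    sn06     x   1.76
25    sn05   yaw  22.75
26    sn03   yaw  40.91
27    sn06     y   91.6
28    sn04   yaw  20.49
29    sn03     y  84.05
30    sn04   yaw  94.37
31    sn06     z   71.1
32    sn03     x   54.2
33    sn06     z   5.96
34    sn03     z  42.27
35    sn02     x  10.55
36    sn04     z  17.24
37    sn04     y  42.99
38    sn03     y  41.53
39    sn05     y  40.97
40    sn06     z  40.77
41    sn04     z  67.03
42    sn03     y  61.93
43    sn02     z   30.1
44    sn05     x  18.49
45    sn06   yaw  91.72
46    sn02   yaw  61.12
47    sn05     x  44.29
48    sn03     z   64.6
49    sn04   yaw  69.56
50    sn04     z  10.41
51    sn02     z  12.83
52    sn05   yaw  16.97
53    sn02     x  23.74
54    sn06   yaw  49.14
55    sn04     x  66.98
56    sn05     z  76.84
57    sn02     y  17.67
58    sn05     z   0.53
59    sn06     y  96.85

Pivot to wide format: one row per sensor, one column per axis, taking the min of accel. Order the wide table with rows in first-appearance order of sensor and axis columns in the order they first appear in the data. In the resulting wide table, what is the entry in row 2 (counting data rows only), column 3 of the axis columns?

42.99

With rows in first-appearance order of sensor, row 2 is sensor=sn04. axis columns in first-appearance order: yaw, z, y, x; column 3 is y.
Long rows with sensor=sn04, axis=y: min(75.97, 90.23, 42.99) = 42.99.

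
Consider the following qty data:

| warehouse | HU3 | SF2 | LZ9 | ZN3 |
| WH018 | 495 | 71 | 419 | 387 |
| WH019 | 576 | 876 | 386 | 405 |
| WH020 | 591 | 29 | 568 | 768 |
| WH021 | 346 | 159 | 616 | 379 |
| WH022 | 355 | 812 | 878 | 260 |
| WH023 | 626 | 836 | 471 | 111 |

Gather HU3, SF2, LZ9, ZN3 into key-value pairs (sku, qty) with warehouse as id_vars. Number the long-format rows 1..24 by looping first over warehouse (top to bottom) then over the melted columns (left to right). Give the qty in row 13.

24 rows total (6 × 4). Row 13: index ⌊(13-1)/4⌋ = 3 into warehouse → WH021; (13-1) mod 4 = 0 into the melted columns → HU3.
So row 13 is (WH021, HU3, 346); qty = 346.

346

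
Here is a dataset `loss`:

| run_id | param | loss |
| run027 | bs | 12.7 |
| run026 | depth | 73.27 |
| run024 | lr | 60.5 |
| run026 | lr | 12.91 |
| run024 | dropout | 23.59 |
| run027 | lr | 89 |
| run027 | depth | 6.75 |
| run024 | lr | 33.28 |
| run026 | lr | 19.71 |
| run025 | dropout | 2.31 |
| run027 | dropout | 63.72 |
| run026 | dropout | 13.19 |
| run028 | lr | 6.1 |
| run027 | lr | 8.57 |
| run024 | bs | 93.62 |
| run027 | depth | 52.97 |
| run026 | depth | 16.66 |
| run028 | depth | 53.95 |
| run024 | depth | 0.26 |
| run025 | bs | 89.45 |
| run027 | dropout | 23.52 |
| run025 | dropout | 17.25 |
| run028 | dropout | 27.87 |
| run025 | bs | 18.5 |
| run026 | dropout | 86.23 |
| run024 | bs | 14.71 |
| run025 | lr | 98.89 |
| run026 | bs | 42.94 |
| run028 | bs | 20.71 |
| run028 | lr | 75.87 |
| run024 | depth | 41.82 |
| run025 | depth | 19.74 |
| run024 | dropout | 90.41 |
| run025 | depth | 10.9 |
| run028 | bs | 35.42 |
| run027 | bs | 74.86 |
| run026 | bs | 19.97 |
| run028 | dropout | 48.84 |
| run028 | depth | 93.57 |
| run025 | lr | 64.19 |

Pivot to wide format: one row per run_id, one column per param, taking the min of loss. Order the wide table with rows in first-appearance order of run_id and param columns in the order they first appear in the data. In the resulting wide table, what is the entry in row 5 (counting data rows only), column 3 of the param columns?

With rows in first-appearance order of run_id, row 5 is run_id=run028. param columns in first-appearance order: bs, depth, lr, dropout; column 3 is lr.
Long rows with run_id=run028, param=lr: min(6.1, 75.87) = 6.1.

6.1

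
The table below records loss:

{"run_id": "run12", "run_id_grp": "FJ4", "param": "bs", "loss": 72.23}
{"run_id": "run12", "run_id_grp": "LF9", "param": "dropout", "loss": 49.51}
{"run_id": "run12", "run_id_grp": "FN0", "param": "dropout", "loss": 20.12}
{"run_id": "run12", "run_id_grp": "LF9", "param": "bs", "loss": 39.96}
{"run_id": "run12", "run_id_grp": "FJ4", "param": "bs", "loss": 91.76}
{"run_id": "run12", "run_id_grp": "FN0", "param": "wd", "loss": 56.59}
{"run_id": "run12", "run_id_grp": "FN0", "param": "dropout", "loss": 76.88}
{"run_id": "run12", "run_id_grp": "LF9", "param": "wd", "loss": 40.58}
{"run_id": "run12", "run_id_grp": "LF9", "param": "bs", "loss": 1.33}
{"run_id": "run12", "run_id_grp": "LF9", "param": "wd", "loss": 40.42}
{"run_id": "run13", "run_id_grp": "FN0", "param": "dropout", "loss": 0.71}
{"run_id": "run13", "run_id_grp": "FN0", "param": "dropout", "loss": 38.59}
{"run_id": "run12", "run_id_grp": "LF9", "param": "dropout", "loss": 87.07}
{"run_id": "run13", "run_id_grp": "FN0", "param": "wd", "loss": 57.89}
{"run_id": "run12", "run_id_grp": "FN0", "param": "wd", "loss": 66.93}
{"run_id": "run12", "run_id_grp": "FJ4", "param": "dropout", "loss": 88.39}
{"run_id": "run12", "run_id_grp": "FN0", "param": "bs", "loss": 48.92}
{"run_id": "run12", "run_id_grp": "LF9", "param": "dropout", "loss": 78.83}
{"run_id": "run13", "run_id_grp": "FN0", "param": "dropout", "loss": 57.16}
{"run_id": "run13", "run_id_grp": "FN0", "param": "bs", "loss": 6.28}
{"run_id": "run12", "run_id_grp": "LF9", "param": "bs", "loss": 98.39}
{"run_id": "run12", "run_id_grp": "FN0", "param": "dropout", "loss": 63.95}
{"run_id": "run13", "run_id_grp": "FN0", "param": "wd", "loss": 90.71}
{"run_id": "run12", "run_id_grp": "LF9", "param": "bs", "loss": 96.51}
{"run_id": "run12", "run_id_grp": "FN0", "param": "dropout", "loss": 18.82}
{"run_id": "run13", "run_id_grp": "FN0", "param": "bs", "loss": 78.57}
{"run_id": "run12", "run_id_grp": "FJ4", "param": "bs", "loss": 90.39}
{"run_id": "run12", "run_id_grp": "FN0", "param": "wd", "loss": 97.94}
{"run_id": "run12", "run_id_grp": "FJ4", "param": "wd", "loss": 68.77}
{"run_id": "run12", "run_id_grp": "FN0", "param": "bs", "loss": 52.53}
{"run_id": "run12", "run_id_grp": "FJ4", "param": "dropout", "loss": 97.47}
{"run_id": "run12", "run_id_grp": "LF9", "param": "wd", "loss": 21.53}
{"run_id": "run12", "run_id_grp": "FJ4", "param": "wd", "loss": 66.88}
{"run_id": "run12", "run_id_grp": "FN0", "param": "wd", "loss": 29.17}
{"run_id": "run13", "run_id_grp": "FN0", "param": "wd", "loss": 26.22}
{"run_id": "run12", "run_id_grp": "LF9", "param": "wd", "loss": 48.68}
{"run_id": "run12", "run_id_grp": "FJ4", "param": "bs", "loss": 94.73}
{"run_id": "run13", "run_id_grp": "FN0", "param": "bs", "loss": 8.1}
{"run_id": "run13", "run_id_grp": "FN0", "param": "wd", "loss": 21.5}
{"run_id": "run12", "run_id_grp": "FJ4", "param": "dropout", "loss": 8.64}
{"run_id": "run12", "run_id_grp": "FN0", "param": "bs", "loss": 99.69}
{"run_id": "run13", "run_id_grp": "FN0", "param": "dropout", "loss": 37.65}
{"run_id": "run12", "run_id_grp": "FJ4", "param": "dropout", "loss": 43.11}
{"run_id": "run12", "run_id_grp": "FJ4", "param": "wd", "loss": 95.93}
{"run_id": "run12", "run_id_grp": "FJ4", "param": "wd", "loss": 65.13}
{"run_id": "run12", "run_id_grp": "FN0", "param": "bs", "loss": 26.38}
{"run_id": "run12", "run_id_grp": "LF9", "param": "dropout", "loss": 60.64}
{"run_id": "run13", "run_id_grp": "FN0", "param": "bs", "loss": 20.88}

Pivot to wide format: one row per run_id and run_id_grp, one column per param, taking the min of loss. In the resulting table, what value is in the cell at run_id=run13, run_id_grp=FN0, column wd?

Rows with run_id=run13, run_id_grp=FN0 and param=wd: loss values are 57.89, 90.71, 26.22, 21.5.
min(57.89, 90.71, 26.22, 21.5) = 21.5.

21.5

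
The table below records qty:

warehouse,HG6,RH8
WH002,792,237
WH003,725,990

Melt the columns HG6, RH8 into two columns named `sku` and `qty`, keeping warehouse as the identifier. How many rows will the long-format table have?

4

2 warehouse values × 2 melted columns = 4 rows.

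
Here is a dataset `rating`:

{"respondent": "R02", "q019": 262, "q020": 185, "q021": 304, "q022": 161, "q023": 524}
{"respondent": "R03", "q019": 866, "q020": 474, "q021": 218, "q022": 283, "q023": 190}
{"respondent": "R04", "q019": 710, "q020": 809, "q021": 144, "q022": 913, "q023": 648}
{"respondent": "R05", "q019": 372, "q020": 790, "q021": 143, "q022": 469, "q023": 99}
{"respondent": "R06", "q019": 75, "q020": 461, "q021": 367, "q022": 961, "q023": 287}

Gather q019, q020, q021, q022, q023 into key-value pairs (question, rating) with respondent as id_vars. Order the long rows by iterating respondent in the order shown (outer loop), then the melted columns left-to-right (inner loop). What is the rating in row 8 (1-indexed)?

218

25 rows total (5 × 5). Row 8: index ⌊(8-1)/5⌋ = 1 into respondent → R03; (8-1) mod 5 = 2 into the melted columns → q021.
So row 8 is (R03, q021, 218); rating = 218.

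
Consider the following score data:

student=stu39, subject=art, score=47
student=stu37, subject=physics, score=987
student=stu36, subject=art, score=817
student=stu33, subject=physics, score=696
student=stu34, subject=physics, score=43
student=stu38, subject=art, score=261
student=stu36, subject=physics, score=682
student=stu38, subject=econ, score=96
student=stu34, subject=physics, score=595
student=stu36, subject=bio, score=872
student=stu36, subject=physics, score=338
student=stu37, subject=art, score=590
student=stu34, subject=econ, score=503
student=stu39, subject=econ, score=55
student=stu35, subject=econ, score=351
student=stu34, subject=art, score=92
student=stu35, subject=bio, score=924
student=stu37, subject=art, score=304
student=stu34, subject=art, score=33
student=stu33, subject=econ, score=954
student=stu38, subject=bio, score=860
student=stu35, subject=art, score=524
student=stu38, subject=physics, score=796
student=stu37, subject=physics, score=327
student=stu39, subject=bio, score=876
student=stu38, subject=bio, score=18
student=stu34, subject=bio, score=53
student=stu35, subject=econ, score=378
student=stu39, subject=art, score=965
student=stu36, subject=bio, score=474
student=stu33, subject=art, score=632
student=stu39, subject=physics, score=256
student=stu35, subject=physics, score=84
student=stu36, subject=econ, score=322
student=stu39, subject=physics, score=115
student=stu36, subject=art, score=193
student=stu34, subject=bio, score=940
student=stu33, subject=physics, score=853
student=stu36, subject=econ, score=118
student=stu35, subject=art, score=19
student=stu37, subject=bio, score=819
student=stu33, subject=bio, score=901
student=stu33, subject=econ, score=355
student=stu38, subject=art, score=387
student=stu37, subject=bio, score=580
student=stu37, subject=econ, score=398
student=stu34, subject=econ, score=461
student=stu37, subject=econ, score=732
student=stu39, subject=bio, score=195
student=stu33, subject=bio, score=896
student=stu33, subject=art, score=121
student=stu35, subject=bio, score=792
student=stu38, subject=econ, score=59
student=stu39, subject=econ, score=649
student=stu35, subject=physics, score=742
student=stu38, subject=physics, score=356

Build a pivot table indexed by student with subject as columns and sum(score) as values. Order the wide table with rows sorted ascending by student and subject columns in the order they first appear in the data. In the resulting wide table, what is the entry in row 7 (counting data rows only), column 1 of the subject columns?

With rows sorted ascending by student, row 7 is student=stu39. subject columns in first-appearance order: art, physics, econ, bio; column 1 is art.
Long rows with student=stu39, subject=art: 47 + 965 = 1012.

1012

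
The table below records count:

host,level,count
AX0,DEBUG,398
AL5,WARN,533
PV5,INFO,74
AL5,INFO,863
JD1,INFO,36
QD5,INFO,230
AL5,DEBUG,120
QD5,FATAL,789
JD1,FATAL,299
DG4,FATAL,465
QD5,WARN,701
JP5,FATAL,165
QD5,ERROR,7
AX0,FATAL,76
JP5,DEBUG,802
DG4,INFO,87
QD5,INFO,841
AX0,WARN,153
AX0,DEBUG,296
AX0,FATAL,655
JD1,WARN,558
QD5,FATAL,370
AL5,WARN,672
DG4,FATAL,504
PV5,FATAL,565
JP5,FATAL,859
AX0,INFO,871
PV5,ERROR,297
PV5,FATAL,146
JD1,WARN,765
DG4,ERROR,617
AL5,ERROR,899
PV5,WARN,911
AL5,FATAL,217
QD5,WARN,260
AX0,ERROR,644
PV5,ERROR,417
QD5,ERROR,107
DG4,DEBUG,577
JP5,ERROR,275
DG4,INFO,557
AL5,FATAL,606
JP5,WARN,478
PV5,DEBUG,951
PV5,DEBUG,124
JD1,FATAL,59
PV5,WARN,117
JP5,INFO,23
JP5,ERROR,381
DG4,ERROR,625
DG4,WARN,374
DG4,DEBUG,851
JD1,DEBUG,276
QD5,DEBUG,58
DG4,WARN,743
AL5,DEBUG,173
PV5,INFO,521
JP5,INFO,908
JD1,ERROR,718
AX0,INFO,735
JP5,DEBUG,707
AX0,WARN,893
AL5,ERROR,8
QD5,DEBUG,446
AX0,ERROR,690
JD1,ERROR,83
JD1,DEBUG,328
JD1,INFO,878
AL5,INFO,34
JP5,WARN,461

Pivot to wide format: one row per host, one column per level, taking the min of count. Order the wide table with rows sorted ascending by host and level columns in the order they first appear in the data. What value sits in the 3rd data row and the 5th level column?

617

With rows sorted ascending by host, row 3 is host=DG4. level columns in first-appearance order: DEBUG, WARN, INFO, FATAL, ERROR; column 5 is ERROR.
Long rows with host=DG4, level=ERROR: min(617, 625) = 617.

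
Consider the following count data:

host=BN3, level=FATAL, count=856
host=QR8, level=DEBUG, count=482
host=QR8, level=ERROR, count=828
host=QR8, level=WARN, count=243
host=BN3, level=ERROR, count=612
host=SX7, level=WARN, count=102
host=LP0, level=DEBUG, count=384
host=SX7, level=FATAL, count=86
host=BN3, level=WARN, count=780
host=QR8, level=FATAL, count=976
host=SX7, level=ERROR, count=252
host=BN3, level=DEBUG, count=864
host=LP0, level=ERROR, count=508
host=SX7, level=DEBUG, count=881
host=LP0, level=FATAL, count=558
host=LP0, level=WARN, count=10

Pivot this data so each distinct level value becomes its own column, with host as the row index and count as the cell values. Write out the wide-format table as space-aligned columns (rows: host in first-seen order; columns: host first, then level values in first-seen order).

Columns: host plus the 4 distinct level values (FATAL, DEBUG, ERROR, WARN).
For example, row BN3 column FATAL takes count=856 from the long row (BN3, FATAL).

host  FATAL  DEBUG  ERROR  WARN
BN3   856    864    612    780 
QR8   976    482    828    243 
SX7   86     881    252    102 
LP0   558    384    508    10  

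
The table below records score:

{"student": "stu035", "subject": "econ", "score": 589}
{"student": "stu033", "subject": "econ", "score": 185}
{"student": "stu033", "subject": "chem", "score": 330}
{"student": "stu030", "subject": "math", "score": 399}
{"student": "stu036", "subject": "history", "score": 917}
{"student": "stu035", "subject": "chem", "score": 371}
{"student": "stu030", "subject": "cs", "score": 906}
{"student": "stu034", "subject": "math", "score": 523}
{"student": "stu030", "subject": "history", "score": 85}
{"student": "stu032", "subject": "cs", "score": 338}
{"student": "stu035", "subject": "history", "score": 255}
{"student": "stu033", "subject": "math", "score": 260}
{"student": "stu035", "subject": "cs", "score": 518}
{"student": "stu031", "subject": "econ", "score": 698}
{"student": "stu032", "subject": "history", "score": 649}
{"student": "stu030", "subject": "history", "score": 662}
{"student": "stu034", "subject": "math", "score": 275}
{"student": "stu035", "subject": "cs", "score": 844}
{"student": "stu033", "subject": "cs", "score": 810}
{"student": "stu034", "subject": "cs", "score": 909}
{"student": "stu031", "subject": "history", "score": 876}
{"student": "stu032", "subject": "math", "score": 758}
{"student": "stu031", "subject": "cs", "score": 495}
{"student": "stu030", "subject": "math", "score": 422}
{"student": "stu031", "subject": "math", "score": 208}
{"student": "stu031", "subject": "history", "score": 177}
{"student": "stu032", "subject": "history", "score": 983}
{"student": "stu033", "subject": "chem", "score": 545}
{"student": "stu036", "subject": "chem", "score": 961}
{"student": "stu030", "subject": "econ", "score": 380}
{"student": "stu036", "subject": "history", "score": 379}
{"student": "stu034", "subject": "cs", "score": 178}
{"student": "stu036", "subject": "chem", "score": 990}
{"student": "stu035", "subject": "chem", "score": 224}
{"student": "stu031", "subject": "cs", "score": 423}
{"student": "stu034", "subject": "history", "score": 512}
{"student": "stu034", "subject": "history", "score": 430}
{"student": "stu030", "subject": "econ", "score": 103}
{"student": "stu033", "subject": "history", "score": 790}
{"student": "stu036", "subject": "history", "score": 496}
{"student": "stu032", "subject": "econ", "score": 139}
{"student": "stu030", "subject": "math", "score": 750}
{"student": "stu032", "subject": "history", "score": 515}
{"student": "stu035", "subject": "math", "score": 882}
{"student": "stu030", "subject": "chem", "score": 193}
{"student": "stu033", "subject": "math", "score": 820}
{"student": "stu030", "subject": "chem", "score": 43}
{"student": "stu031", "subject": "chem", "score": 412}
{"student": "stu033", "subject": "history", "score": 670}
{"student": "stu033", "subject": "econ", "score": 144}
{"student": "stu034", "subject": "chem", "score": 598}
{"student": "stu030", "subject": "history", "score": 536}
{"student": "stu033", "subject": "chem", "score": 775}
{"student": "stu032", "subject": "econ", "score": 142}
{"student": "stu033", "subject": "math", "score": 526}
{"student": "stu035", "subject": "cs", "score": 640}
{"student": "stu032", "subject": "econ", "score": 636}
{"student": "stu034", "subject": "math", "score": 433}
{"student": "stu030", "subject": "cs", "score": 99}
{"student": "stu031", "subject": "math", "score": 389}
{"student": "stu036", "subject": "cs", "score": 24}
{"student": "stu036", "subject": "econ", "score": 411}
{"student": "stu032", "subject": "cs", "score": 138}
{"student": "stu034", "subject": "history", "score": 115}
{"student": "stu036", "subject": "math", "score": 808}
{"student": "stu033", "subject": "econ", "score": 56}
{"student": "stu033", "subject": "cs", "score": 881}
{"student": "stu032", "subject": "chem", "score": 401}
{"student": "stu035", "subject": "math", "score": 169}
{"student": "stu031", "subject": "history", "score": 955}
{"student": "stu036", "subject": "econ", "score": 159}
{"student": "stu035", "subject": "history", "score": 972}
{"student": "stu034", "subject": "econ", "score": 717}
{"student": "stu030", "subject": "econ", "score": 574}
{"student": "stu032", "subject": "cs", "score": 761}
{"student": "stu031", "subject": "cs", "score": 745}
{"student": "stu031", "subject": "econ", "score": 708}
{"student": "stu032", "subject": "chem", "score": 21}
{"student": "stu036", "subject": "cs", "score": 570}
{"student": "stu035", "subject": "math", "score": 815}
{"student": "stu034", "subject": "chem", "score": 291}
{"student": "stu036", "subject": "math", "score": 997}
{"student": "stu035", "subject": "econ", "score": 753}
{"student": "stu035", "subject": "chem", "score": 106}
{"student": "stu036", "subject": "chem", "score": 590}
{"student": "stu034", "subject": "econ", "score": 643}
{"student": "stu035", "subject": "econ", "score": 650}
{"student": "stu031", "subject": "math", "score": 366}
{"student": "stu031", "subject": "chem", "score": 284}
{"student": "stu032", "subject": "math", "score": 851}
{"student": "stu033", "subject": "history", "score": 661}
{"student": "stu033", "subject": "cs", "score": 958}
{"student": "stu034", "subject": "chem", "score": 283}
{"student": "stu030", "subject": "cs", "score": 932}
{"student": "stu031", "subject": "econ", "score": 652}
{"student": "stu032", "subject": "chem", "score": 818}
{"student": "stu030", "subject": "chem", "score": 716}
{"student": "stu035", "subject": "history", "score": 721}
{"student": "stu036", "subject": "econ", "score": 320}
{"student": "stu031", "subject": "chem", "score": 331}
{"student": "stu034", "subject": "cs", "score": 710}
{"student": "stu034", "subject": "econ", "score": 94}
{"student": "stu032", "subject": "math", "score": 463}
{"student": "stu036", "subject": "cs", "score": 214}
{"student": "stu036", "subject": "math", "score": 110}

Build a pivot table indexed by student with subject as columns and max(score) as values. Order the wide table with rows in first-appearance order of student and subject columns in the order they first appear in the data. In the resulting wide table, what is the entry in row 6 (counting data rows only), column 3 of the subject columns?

With rows in first-appearance order of student, row 6 is student=stu032. subject columns in first-appearance order: econ, chem, math, history, cs; column 3 is math.
Long rows with student=stu032, subject=math: max(758, 851, 463) = 851.

851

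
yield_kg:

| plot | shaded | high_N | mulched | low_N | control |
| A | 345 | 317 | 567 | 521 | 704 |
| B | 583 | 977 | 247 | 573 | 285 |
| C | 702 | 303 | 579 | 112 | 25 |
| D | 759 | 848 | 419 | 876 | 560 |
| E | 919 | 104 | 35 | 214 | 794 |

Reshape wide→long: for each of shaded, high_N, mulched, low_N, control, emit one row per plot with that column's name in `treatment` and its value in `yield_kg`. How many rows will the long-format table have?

25

5 plot values × 5 melted columns = 25 rows.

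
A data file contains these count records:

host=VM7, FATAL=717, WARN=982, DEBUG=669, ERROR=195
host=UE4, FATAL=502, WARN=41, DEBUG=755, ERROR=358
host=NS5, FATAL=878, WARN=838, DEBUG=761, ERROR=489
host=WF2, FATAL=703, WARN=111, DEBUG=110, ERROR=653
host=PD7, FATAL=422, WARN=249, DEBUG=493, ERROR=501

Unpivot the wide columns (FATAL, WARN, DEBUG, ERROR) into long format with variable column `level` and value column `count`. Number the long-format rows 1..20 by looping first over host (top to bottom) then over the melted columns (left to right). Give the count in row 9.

878

20 rows total (5 × 4). Row 9: index ⌊(9-1)/4⌋ = 2 into host → NS5; (9-1) mod 4 = 0 into the melted columns → FATAL.
So row 9 is (NS5, FATAL, 878); count = 878.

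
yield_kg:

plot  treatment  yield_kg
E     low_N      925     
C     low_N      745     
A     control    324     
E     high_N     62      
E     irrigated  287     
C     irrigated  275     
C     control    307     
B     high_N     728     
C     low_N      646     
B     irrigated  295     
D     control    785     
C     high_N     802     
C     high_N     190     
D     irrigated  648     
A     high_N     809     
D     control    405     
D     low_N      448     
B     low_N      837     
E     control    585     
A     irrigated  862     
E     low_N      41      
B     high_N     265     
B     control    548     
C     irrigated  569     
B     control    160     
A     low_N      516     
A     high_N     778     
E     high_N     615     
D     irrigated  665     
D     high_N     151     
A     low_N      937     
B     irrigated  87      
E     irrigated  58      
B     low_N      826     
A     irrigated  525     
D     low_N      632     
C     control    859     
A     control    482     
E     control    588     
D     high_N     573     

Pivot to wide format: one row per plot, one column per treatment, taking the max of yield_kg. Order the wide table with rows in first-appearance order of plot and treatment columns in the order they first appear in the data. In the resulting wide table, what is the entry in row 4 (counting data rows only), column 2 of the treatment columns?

548

With rows in first-appearance order of plot, row 4 is plot=B. treatment columns in first-appearance order: low_N, control, high_N, irrigated; column 2 is control.
Long rows with plot=B, treatment=control: max(548, 160) = 548.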